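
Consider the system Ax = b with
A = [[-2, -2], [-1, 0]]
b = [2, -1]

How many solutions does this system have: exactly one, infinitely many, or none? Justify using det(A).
Exactly one solution

Compute det(A) = (-2)*(0) - (-2)*(-1) = -2.
Because det(A) ≠ 0, A is invertible and Ax = b has a unique solution for every b (here x = A⁻¹ b).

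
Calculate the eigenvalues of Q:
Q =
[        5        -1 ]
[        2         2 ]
λ = 3, 4

Solve det(Q - λI) = 0. For a 2×2 matrix the characteristic equation is λ² - (trace)λ + det = 0.
trace(Q) = a + d = 5 + 2 = 7.
det(Q) = a*d - b*c = (5)*(2) - (-1)*(2) = 10 + 2 = 12.
Characteristic equation: λ² - (7)λ + (12) = 0.
Discriminant = (7)² - 4*(12) = 49 - 48 = 1.
λ = (7 ± √1) / 2 = (7 ± 1) / 2 = 3, 4.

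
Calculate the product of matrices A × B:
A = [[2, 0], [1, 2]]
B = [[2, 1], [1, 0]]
[[4, 2], [4, 1]]

Matrix multiplication:
C[0][0] = 2×2 + 0×1 = 4
C[0][1] = 2×1 + 0×0 = 2
C[1][0] = 1×2 + 2×1 = 4
C[1][1] = 1×1 + 2×0 = 1
Result: [[4, 2], [4, 1]]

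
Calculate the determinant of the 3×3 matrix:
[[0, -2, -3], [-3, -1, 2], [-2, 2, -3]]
50

Expansion along first row:
det = 0·det([[-1,2],[2,-3]]) - -2·det([[-3,2],[-2,-3]]) + -3·det([[-3,-1],[-2,2]])
    = 0·(-1·-3 - 2·2) - -2·(-3·-3 - 2·-2) + -3·(-3·2 - -1·-2)
    = 0·-1 - -2·13 + -3·-8
    = 0 + 26 + 24 = 50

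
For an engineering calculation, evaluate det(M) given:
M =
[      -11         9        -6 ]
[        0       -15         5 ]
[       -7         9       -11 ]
det(M) = -1005

Expand along row 0 (cofactor expansion): det(M) = a*(e*i - f*h) - b*(d*i - f*g) + c*(d*h - e*g), where the 3×3 is [[a, b, c], [d, e, f], [g, h, i]].
Minor M_00 = (-15)*(-11) - (5)*(9) = 165 - 45 = 120.
Minor M_01 = (0)*(-11) - (5)*(-7) = 0 + 35 = 35.
Minor M_02 = (0)*(9) - (-15)*(-7) = 0 - 105 = -105.
det(M) = (-11)*(120) - (9)*(35) + (-6)*(-105) = -1320 - 315 + 630 = -1005.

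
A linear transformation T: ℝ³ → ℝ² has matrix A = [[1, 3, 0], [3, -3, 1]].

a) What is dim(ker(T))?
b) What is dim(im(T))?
dim(ker) = 1, dim(im) = 2

The two rows are not scalar multiples of one another (no single k satisfies row 2 = k × row 1), so they are linearly independent.
Thus rank(A) = 2.
dim(im(T)) = rank(A) = 2.
By the rank-nullity theorem applied to T: ℝ³ → ℝ², rank(A) + nullity(A) = 3 (the domain dimension), so dim(ker(T)) = 3 - 2 = 1.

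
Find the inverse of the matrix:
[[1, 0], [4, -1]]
[[1, 0], [4, -1]]

For [[a,b],[c,d]], inverse = (1/det)·[[d,-b],[-c,a]]
det = 1·-1 - 0·4 = -1
Inverse = (1/-1)·[[-1, 0], [-4, 1]]
        = [[1, 0], [4, -1]]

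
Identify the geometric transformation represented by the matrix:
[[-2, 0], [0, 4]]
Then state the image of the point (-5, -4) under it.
non-uniform scaling by (-2, 4); image of (-5, -4) is (10, -16)

This is diagonal with distinct entries, so it scales the x-axis by -2 and the y-axis by 4.
The matrix [[-2, 0], [0, 4]] represents: non-uniform scaling by (-2, 4).
Applying it to (-5, -4): [-2·-5 + 0·-4, 0·-5 + 4·-4] = (10, -16).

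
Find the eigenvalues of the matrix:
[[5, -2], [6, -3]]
λ = -1 and λ = 3

Characteristic equation: det(A - λI) = 0
λ² - (trace)λ + (det) = 0
λ² - (2)λ + (-3) = 0
λ² - 2λ - 3 = 0
Solving: λ = -1, 3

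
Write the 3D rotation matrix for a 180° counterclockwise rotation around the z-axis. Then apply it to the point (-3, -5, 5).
R = [[-1, 0, 0], [0, -1, 0], [0, 0, 1]]; R·(-3, -5, 5) = (3, 5, 5)

Rotation matrix for 180° around z-axis:
cos(180°) = -1, sin(180°) = 0
R = [[-1, 0, 0], [0, -1, 0], [0, 0, 1]]
Apply to (-3, -5, 5): R·[-3, -5, 5]ᵀ = (3, 5, 5)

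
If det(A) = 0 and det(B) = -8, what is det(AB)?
0

Use the multiplicative property of determinants: det(AB) = det(A)*det(B).
det(AB) = (0)*(-8) = 0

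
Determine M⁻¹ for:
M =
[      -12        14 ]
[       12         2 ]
det(M) = -192
M⁻¹ =
[    -1/96      7/96 ]
[     1/16      1/16 ]

For a 2×2 matrix M = [[a, b], [c, d]] with det(M) ≠ 0, M⁻¹ = (1/det(M)) * [[d, -b], [-c, a]].
det(M) = (-12)*(2) - (14)*(12) = -24 - 168 = -192.
M⁻¹ = (1/-192) * [[2, -14], [-12, -12]].
Dividing each entry by -192 and reducing:
M⁻¹ =
[    -1/96      7/96 ]
[     1/16      1/16 ]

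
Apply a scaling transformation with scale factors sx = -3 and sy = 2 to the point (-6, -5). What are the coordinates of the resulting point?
(18, -10)

Scaling matrix:
[[-3, 0], [0, 2]]
Result: (-6 × -3, -5 × 2) = (18, -10)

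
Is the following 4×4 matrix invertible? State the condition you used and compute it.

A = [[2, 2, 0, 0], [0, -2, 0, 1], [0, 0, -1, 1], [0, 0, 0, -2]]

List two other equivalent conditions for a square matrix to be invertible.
Yes, invertible; det(A) = -8 ≠ 0. Equivalent conditions: rank(A) = 4; Ax = 0 has only the trivial solution; 0 is not an eigenvalue; the columns of A are linearly independent.

To check invertibility, compute det(A).
The given matrix is triangular, so det(A) equals the product of its diagonal entries = -8 ≠ 0.
Since det(A) ≠ 0, A is invertible.
Equivalent conditions for a square matrix A to be invertible:
- rank(A) = 4 (full rank).
- The homogeneous system Ax = 0 has only the trivial solution x = 0.
- 0 is not an eigenvalue of A.
- The columns (equivalently rows) of A are linearly independent.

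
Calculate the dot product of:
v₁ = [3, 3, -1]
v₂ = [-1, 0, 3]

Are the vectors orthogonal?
-6, No

The dot product is the sum of products of corresponding components.
v₁·v₂ = (3)*(-1) + (3)*(0) + (-1)*(3) = -3 + 0 - 3 = -6.
Two vectors are orthogonal iff their dot product is 0; here the dot product is -6, so the vectors are not orthogonal.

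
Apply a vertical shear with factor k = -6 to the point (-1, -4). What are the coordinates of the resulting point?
(-1, 2)

Shear matrix for vertical shear with factor k = -6:
[[1, 0], [-6, 1]]
Result: (-1, -4) → (-1, 2)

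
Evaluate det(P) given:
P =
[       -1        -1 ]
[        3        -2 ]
det(P) = 5

For a 2×2 matrix [[a, b], [c, d]], det = a*d - b*c.
det(P) = (-1)*(-2) - (-1)*(3) = 2 + 3 = 5.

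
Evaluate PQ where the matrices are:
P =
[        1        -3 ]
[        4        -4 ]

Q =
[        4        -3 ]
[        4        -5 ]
PQ =
[       -8        12 ]
[        0         8 ]

Matrix multiplication: (PQ)[i][j] = sum over k of P[i][k] * Q[k][j].
  (PQ)[0][0] = (1)*(4) + (-3)*(4) = -8
  (PQ)[0][1] = (1)*(-3) + (-3)*(-5) = 12
  (PQ)[1][0] = (4)*(4) + (-4)*(4) = 0
  (PQ)[1][1] = (4)*(-3) + (-4)*(-5) = 8
PQ =
[       -8        12 ]
[        0         8 ]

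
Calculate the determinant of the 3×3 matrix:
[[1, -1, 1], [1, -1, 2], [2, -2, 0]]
0

Expansion along first row:
det = 1·det([[-1,2],[-2,0]]) - -1·det([[1,2],[2,0]]) + 1·det([[1,-1],[2,-2]])
    = 1·(-1·0 - 2·-2) - -1·(1·0 - 2·2) + 1·(1·-2 - -1·2)
    = 1·4 - -1·-4 + 1·0
    = 4 + -4 + 0 = 0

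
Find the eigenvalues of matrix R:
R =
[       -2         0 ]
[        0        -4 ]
λ = -4, -2

Solve det(R - λI) = 0. For a 2×2 matrix the characteristic equation is λ² - (trace)λ + det = 0.
trace(R) = a + d = -2 - 4 = -6.
det(R) = a*d - b*c = (-2)*(-4) - (0)*(0) = 8 - 0 = 8.
Characteristic equation: λ² - (-6)λ + (8) = 0.
Discriminant = (-6)² - 4*(8) = 36 - 32 = 4.
λ = (-6 ± √4) / 2 = (-6 ± 2) / 2 = -4, -2.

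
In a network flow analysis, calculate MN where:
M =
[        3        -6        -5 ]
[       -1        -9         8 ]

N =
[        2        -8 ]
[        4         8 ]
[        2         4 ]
MN =
[      -28       -92 ]
[      -22       -32 ]

Matrix multiplication: (MN)[i][j] = sum over k of M[i][k] * N[k][j].
  (MN)[0][0] = (3)*(2) + (-6)*(4) + (-5)*(2) = -28
  (MN)[0][1] = (3)*(-8) + (-6)*(8) + (-5)*(4) = -92
  (MN)[1][0] = (-1)*(2) + (-9)*(4) + (8)*(2) = -22
  (MN)[1][1] = (-1)*(-8) + (-9)*(8) + (8)*(4) = -32
MN =
[      -28       -92 ]
[      -22       -32 ]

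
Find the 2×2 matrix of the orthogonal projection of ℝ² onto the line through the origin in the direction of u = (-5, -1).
[[25/26, 5/26], [5/26, 1/26]]

The orthogonal projection onto the line spanned by a nonzero vector u = (a, b) has matrix P = (u uᵀ) / (uᵀ u) = (1/(a² + b²)) · [[a², ab], [ab, b²]].
Here u = (-5, -1), so a² + b² = 25 + 1 = 26.
P = (1/26) · [[25, 5], [5, 1]] = [[25/26, 5/26], [5/26, 1/26]].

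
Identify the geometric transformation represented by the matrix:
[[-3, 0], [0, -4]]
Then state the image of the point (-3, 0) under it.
non-uniform scaling by (-3, -4); image of (-3, 0) is (9, 0)

This is diagonal with distinct entries, so it scales the x-axis by -3 and the y-axis by -4.
The matrix [[-3, 0], [0, -4]] represents: non-uniform scaling by (-3, -4).
Applying it to (-3, 0): [-3·-3 + 0·0, 0·-3 + -4·0] = (9, 0).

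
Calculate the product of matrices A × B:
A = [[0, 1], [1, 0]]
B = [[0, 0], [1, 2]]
[[1, 2], [0, 0]]

Matrix multiplication:
C[0][0] = 0×0 + 1×1 = 1
C[0][1] = 0×0 + 1×2 = 2
C[1][0] = 1×0 + 0×1 = 0
C[1][1] = 1×0 + 0×2 = 0
Result: [[1, 2], [0, 0]]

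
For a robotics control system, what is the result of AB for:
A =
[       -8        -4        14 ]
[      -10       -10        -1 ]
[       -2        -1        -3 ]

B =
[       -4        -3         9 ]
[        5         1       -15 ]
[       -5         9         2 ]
AB =
[      -58       146        16 ]
[       -5        11        58 ]
[       18       -22        -9 ]

Matrix multiplication: (AB)[i][j] = sum over k of A[i][k] * B[k][j].
  (AB)[0][0] = (-8)*(-4) + (-4)*(5) + (14)*(-5) = -58
  (AB)[0][1] = (-8)*(-3) + (-4)*(1) + (14)*(9) = 146
  (AB)[0][2] = (-8)*(9) + (-4)*(-15) + (14)*(2) = 16
  (AB)[1][0] = (-10)*(-4) + (-10)*(5) + (-1)*(-5) = -5
  (AB)[1][1] = (-10)*(-3) + (-10)*(1) + (-1)*(9) = 11
  (AB)[1][2] = (-10)*(9) + (-10)*(-15) + (-1)*(2) = 58
  (AB)[2][0] = (-2)*(-4) + (-1)*(5) + (-3)*(-5) = 18
  (AB)[2][1] = (-2)*(-3) + (-1)*(1) + (-3)*(9) = -22
  (AB)[2][2] = (-2)*(9) + (-1)*(-15) + (-3)*(2) = -9
AB =
[      -58       146        16 ]
[       -5        11        58 ]
[       18       -22        -9 ]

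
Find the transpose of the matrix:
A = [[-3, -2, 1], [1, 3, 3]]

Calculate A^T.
[[-3, 1], [-2, 3], [1, 3]]

The transpose sends entry (i,j) to (j,i); rows become columns.
Row 0 of A: [-3, -2, 1] -> column 0 of A^T.
Row 1 of A: [1, 3, 3] -> column 1 of A^T.
A^T = [[-3, 1], [-2, 3], [1, 3]]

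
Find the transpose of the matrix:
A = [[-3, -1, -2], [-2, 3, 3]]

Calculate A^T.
[[-3, -2], [-1, 3], [-2, 3]]

The transpose sends entry (i,j) to (j,i); rows become columns.
Row 0 of A: [-3, -1, -2] -> column 0 of A^T.
Row 1 of A: [-2, 3, 3] -> column 1 of A^T.
A^T = [[-3, -2], [-1, 3], [-2, 3]]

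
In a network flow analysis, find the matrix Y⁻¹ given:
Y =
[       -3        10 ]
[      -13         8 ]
det(Y) = 106
Y⁻¹ =
[     4/53     -5/53 ]
[   13/106    -3/106 ]

For a 2×2 matrix Y = [[a, b], [c, d]] with det(Y) ≠ 0, Y⁻¹ = (1/det(Y)) * [[d, -b], [-c, a]].
det(Y) = (-3)*(8) - (10)*(-13) = -24 + 130 = 106.
Y⁻¹ = (1/106) * [[8, -10], [13, -3]].
Dividing each entry by 106 and reducing:
Y⁻¹ =
[     4/53     -5/53 ]
[   13/106    -3/106 ]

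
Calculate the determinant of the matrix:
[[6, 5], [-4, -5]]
-10

For a 2×2 matrix [[a, b], [c, d]], det = ad - bc
det = (6)(-5) - (5)(-4) = -30 - -20 = -10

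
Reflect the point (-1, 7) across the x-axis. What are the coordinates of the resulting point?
(-1, -7)

Reflection across x-axis: (-1, 7) → (-1, -7)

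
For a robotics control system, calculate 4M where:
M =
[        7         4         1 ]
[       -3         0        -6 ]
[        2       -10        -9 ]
4M =
[       28        16         4 ]
[      -12         0       -24 ]
[        8       -40       -36 ]

Scalar multiplication is elementwise: (4M)[i][j] = 4 * M[i][j].
  (4M)[0][0] = 4 * (7) = 28
  (4M)[0][1] = 4 * (4) = 16
  (4M)[0][2] = 4 * (1) = 4
  (4M)[1][0] = 4 * (-3) = -12
  (4M)[1][1] = 4 * (0) = 0
  (4M)[1][2] = 4 * (-6) = -24
  (4M)[2][0] = 4 * (2) = 8
  (4M)[2][1] = 4 * (-10) = -40
  (4M)[2][2] = 4 * (-9) = -36
4M =
[       28        16         4 ]
[      -12         0       -24 ]
[        8       -40       -36 ]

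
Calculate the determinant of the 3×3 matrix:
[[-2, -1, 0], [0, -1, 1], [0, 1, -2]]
-2

Expansion along first row:
det = -2·det([[-1,1],[1,-2]]) - -1·det([[0,1],[0,-2]]) + 0·det([[0,-1],[0,1]])
    = -2·(-1·-2 - 1·1) - -1·(0·-2 - 1·0) + 0·(0·1 - -1·0)
    = -2·1 - -1·0 + 0·0
    = -2 + 0 + 0 = -2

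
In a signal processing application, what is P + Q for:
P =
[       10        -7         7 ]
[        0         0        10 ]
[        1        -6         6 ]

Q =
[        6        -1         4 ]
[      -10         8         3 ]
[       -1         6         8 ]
P + Q =
[       16        -8        11 ]
[      -10         8        13 ]
[        0         0        14 ]

Matrix addition is elementwise: (P+Q)[i][j] = P[i][j] + Q[i][j].
  (P+Q)[0][0] = (10) + (6) = 16
  (P+Q)[0][1] = (-7) + (-1) = -8
  (P+Q)[0][2] = (7) + (4) = 11
  (P+Q)[1][0] = (0) + (-10) = -10
  (P+Q)[1][1] = (0) + (8) = 8
  (P+Q)[1][2] = (10) + (3) = 13
  (P+Q)[2][0] = (1) + (-1) = 0
  (P+Q)[2][1] = (-6) + (6) = 0
  (P+Q)[2][2] = (6) + (8) = 14
P + Q =
[       16        -8        11 ]
[      -10         8        13 ]
[        0         0        14 ]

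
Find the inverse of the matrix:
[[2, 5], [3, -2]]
[[2/19, 5/19], [3/19, -2/19]]

For [[a,b],[c,d]], inverse = (1/det)·[[d,-b],[-c,a]]
det = 2·-2 - 5·3 = -19
Inverse = (1/-19)·[[-2, -5], [-3, 2]]
        = [[2/19, 5/19], [3/19, -2/19]]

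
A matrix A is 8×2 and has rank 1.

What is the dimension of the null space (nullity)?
1

The rank-nullity theorem for an m×n matrix states:
rank(A) + nullity(A) = n (the number of columns).
Here n = 2 and rank(A) = 1, so nullity(A) = 2 - 1 = 1.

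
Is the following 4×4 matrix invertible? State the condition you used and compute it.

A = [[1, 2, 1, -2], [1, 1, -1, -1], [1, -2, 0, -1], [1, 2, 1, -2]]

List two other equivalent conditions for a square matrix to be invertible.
No, not invertible; det(A) = 0 (two rows are equal, so the rows are linearly dependent). Equivalent conditions (failing for this A): rank(A) < 4; Ax = 0 has non-trivial solutions; 0 is an eigenvalue; the columns are linearly dependent.

To check invertibility, compute det(A).
In this matrix, row 0 and the last row are identical, so one row is a scalar multiple of another and the rows are linearly dependent.
A matrix with linearly dependent rows has det = 0 and is not invertible.
Equivalent failed conditions:
- rank(A) < 4.
- Ax = 0 has non-trivial solutions.
- 0 is an eigenvalue.
- The columns are linearly dependent.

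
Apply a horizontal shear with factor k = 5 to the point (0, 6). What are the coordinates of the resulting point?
(30, 6)

Shear matrix for horizontal shear with factor k = 5:
[[1, 5], [0, 1]]
Result: (0, 6) → (30, 6)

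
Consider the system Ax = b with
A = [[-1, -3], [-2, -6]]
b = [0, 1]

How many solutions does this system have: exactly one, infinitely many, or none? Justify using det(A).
No solution

det(A) = (-1)*(-6) - (-3)*(-2) = 0, so A is singular.
The column space of A is span(column 1) = span([-1, -2]).
b = [0, 1] is not a scalar multiple of column 1, so b ∉ column space and the system is inconsistent — no solution.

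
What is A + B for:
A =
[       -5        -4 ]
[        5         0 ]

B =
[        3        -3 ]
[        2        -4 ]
A + B =
[       -2        -7 ]
[        7        -4 ]

Matrix addition is elementwise: (A+B)[i][j] = A[i][j] + B[i][j].
  (A+B)[0][0] = (-5) + (3) = -2
  (A+B)[0][1] = (-4) + (-3) = -7
  (A+B)[1][0] = (5) + (2) = 7
  (A+B)[1][1] = (0) + (-4) = -4
A + B =
[       -2        -7 ]
[        7        -4 ]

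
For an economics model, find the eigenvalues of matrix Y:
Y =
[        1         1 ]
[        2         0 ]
λ = -1, 2

Solve det(Y - λI) = 0. For a 2×2 matrix the characteristic equation is λ² - (trace)λ + det = 0.
trace(Y) = a + d = 1 + 0 = 1.
det(Y) = a*d - b*c = (1)*(0) - (1)*(2) = 0 - 2 = -2.
Characteristic equation: λ² - (1)λ + (-2) = 0.
Discriminant = (1)² - 4*(-2) = 1 + 8 = 9.
λ = (1 ± √9) / 2 = (1 ± 3) / 2 = -1, 2.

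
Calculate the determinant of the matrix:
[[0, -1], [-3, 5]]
-3

For a 2×2 matrix [[a, b], [c, d]], det = ad - bc
det = (0)(5) - (-1)(-3) = 0 - 3 = -3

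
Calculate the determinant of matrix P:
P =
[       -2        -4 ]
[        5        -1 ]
det(P) = 22

For a 2×2 matrix [[a, b], [c, d]], det = a*d - b*c.
det(P) = (-2)*(-1) - (-4)*(5) = 2 + 20 = 22.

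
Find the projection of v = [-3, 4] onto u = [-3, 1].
[-39/10, 13/10]

The projection of v onto u is proj_u(v) = ((v·u) / (u·u)) · u.
v·u = (-3)*(-3) + (4)*(1) = 13.
u·u = (-3)*(-3) + (1)*(1) = 10.
coefficient = 13 / 10 = 13/10.
proj_u(v) = 13/10 · [-3, 1] = [-39/10, 13/10].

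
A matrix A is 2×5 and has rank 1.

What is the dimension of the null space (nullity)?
4

The rank-nullity theorem for an m×n matrix states:
rank(A) + nullity(A) = n (the number of columns).
Here n = 5 and rank(A) = 1, so nullity(A) = 5 - 1 = 4.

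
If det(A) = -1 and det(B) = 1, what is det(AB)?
-1

Use the multiplicative property of determinants: det(AB) = det(A)*det(B).
det(AB) = (-1)*(1) = -1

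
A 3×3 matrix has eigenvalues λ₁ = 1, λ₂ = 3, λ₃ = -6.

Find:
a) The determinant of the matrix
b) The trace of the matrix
det = -18, trace = -2

Two standard eigenvalue identities:
- det(A) equals the product of the eigenvalues (counted with multiplicity).
- trace(A) equals the sum of the eigenvalues.
det(A) = (1)*(3)*(-6) = -18.
trace(A) = 1 + 3 - 6 = -2.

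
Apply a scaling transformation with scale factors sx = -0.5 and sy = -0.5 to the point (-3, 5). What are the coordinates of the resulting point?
(1.5, -2.5)

Scaling matrix:
[[-0.50, 0], [0, -0.50]]
Result: (-3 × -0.5, 5 × -0.5) = (1.5, -2.5)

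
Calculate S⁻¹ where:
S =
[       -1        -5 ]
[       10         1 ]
det(S) = 49
S⁻¹ =
[     1/49      5/49 ]
[   -10/49     -1/49 ]

For a 2×2 matrix S = [[a, b], [c, d]] with det(S) ≠ 0, S⁻¹ = (1/det(S)) * [[d, -b], [-c, a]].
det(S) = (-1)*(1) - (-5)*(10) = -1 + 50 = 49.
S⁻¹ = (1/49) * [[1, 5], [-10, -1]].
Dividing each entry by 49 and reducing:
S⁻¹ =
[     1/49      5/49 ]
[   -10/49     -1/49 ]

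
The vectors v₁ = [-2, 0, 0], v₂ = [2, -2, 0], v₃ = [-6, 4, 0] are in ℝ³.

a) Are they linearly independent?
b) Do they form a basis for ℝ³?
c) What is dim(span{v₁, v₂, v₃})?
Not independent, not a basis, dim(span) = 2

Check whether v₃ can be written as a linear combination of v₁ and v₂.
v₃ = (1)·v₁ + (-2)·v₂ = [-6, 4, 0], so the three vectors are linearly dependent.
Thus they do not form a basis for ℝ³, and dim(span{v₁, v₂, v₃}) = 2 (spanned by v₁ and v₂).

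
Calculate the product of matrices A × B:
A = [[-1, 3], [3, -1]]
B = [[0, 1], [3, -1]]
[[9, -4], [-3, 4]]

Matrix multiplication:
C[0][0] = -1×0 + 3×3 = 9
C[0][1] = -1×1 + 3×-1 = -4
C[1][0] = 3×0 + -1×3 = -3
C[1][1] = 3×1 + -1×-1 = 4
Result: [[9, -4], [-3, 4]]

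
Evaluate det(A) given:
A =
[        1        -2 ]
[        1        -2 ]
det(A) = 0

For a 2×2 matrix [[a, b], [c, d]], det = a*d - b*c.
det(A) = (1)*(-2) - (-2)*(1) = -2 + 2 = 0.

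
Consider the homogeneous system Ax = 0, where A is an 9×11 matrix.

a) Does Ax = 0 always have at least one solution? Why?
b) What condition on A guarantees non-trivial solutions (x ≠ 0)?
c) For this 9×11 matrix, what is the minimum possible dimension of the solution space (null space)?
a) Yes, x = 0 is always a solution. b) When A has linearly dependent columns (rank < n). c) Minimum nullity = 2.

a) x = 0 satisfies A·0 = 0, so the zero vector is always a solution.
b) Non-trivial solutions exist iff the columns of A are linearly dependent, equivalently rank(A) < n (the number of columns).
c) By rank-nullity, rank(A) + nullity(A) = n = 11. Since A has only 9 rows, rank(A) ≤ 9, so nullity(A) ≥ 11 - 9 = 2.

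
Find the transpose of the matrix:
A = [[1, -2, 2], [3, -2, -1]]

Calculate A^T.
[[1, 3], [-2, -2], [2, -1]]

The transpose sends entry (i,j) to (j,i); rows become columns.
Row 0 of A: [1, -2, 2] -> column 0 of A^T.
Row 1 of A: [3, -2, -1] -> column 1 of A^T.
A^T = [[1, 3], [-2, -2], [2, -1]]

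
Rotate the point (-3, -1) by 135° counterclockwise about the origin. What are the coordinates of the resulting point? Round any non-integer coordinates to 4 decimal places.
(2.8284, -1.4142)

Rotation matrix R(θ) = [[cos θ, -sin θ], [sin θ, cos θ]]; for θ = 135°:
R = [[-√2/2, -√2/2], [√2/2, -√2/2]]
Result: R × [-3, -1]ᵀ = [-√2/2·-3 + (-√2/2)·-1, √2/2·-3 + (-√2/2)·-1]ᵀ = (2.8284, -1.4142)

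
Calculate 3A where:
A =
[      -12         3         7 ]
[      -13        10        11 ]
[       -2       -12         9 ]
3A =
[      -36         9        21 ]
[      -39        30        33 ]
[       -6       -36        27 ]

Scalar multiplication is elementwise: (3A)[i][j] = 3 * A[i][j].
  (3A)[0][0] = 3 * (-12) = -36
  (3A)[0][1] = 3 * (3) = 9
  (3A)[0][2] = 3 * (7) = 21
  (3A)[1][0] = 3 * (-13) = -39
  (3A)[1][1] = 3 * (10) = 30
  (3A)[1][2] = 3 * (11) = 33
  (3A)[2][0] = 3 * (-2) = -6
  (3A)[2][1] = 3 * (-12) = -36
  (3A)[2][2] = 3 * (9) = 27
3A =
[      -36         9        21 ]
[      -39        30        33 ]
[       -6       -36        27 ]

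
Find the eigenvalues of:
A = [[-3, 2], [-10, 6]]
λ = 1, 2

Solve det(A - λI) = 0. For a 2×2 matrix this is λ² - (trace)λ + det = 0.
trace(A) = -3 + 6 = 3.
det(A) = (-3)*(6) - (2)*(-10) = -18 + 20 = 2.
Characteristic equation: λ² - (3)λ + (2) = 0.
Discriminant: (3)² - 4*(2) = 9 - 8 = 1.
Roots: λ = (3 ± √1) / 2 = 1, 2.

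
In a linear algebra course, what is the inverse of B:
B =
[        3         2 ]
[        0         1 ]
det(B) = 3
B⁻¹ =
[      1/3      -2/3 ]
[        0         1 ]

For a 2×2 matrix B = [[a, b], [c, d]] with det(B) ≠ 0, B⁻¹ = (1/det(B)) * [[d, -b], [-c, a]].
det(B) = (3)*(1) - (2)*(0) = 3 - 0 = 3.
B⁻¹ = (1/3) * [[1, -2], [0, 3]].
Dividing each entry by 3 and reducing:
B⁻¹ =
[      1/3      -2/3 ]
[        0         1 ]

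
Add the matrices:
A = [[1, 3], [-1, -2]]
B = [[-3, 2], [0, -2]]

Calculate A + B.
[[-2, 5], [-1, -4]]

Add corresponding elements:
(1)+(-3)=-2
(3)+(2)=5
(-1)+(0)=-1
(-2)+(-2)=-4
A + B = [[-2, 5], [-1, -4]]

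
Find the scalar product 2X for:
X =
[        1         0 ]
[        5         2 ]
2X =
[        2         0 ]
[       10         4 ]

Scalar multiplication is elementwise: (2X)[i][j] = 2 * X[i][j].
  (2X)[0][0] = 2 * (1) = 2
  (2X)[0][1] = 2 * (0) = 0
  (2X)[1][0] = 2 * (5) = 10
  (2X)[1][1] = 2 * (2) = 4
2X =
[        2         0 ]
[       10         4 ]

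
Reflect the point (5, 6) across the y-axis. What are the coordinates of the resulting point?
(-5, 6)

Reflection across y-axis: (5, 6) → (-5, 6)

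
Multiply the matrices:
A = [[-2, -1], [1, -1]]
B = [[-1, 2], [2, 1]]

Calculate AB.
[[0, -5], [-3, 1]]

Each entry (i,j) of AB = sum over k of A[i][k]*B[k][j].
(AB)[0][0] = (-2)*(-1) + (-1)*(2) = 0
(AB)[0][1] = (-2)*(2) + (-1)*(1) = -5
(AB)[1][0] = (1)*(-1) + (-1)*(2) = -3
(AB)[1][1] = (1)*(2) + (-1)*(1) = 1
AB = [[0, -5], [-3, 1]]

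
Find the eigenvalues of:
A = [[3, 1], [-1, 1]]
λ = 2, 2

Solve det(A - λI) = 0. For a 2×2 matrix this is λ² - (trace)λ + det = 0.
trace(A) = 3 + 1 = 4.
det(A) = (3)*(1) - (1)*(-1) = 3 + 1 = 4.
Characteristic equation: λ² - (4)λ + (4) = 0.
Discriminant: (4)² - 4*(4) = 16 - 16 = 0.
Roots: λ = (4 ± √0) / 2 = 2, 2.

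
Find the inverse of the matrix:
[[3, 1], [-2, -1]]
[[1, 1], [-2, -3]]

For [[a,b],[c,d]], inverse = (1/det)·[[d,-b],[-c,a]]
det = 3·-1 - 1·-2 = -1
Inverse = (1/-1)·[[-1, -1], [2, 3]]
        = [[1, 1], [-2, -3]]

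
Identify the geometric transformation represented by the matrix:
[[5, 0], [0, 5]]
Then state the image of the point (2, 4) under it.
uniform scaling by factor 5; image of (2, 4) is (10, 20)

This is a diagonal matrix with equal entries 5, so it scales both axes by the same factor 5.
The matrix [[5, 0], [0, 5]] represents: uniform scaling by factor 5.
Applying it to (2, 4): [5·2 + 0·4, 0·2 + 5·4] = (10, 20).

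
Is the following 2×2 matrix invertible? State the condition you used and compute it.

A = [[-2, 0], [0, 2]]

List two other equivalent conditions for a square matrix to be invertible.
Yes, invertible; det(A) = -4 ≠ 0. Equivalent conditions: rank(A) = 2; Ax = 0 has only the trivial solution; 0 is not an eigenvalue; the columns of A are linearly independent.

To check invertibility, compute det(A).
The given matrix is triangular, so det(A) equals the product of its diagonal entries = -4 ≠ 0.
Since det(A) ≠ 0, A is invertible.
Equivalent conditions for a square matrix A to be invertible:
- rank(A) = 2 (full rank).
- The homogeneous system Ax = 0 has only the trivial solution x = 0.
- 0 is not an eigenvalue of A.
- The columns (equivalently rows) of A are linearly independent.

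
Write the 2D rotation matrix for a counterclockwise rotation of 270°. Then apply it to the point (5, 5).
R = [[0, 1], [-1, 0]]; R·(5, 5) = (5, -5)

Rotation matrix formula: R(θ) = [[cos θ, -sin θ], [sin θ, cos θ]]
For θ = 270°:
cos(270°) = 0
sin(270°) = -1
R = [[0, 1], [-1, 0]]
Apply to (5, 5): [0·5 + (1)·5, -1·5 + 0·5] = (5, -5)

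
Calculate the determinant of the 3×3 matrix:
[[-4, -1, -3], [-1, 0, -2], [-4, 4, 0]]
-28

Expansion along first row:
det = -4·det([[0,-2],[4,0]]) - -1·det([[-1,-2],[-4,0]]) + -3·det([[-1,0],[-4,4]])
    = -4·(0·0 - -2·4) - -1·(-1·0 - -2·-4) + -3·(-1·4 - 0·-4)
    = -4·8 - -1·-8 + -3·-4
    = -32 + -8 + 12 = -28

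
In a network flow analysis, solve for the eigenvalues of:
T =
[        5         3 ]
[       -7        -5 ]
λ = -2, 2

Solve det(T - λI) = 0. For a 2×2 matrix the characteristic equation is λ² - (trace)λ + det = 0.
trace(T) = a + d = 5 - 5 = 0.
det(T) = a*d - b*c = (5)*(-5) - (3)*(-7) = -25 + 21 = -4.
Characteristic equation: λ² - (0)λ + (-4) = 0.
Discriminant = (0)² - 4*(-4) = 0 + 16 = 16.
λ = (0 ± √16) / 2 = (0 ± 4) / 2 = -2, 2.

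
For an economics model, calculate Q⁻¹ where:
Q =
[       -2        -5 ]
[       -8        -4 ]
det(Q) = -32
Q⁻¹ =
[      1/8     -5/32 ]
[     -1/4      1/16 ]

For a 2×2 matrix Q = [[a, b], [c, d]] with det(Q) ≠ 0, Q⁻¹ = (1/det(Q)) * [[d, -b], [-c, a]].
det(Q) = (-2)*(-4) - (-5)*(-8) = 8 - 40 = -32.
Q⁻¹ = (1/-32) * [[-4, 5], [8, -2]].
Dividing each entry by -32 and reducing:
Q⁻¹ =
[      1/8     -5/32 ]
[     -1/4      1/16 ]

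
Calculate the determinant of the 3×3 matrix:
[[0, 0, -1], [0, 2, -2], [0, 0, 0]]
0

Expansion along first row:
det = 0·det([[2,-2],[0,0]]) - 0·det([[0,-2],[0,0]]) + -1·det([[0,2],[0,0]])
    = 0·(2·0 - -2·0) - 0·(0·0 - -2·0) + -1·(0·0 - 2·0)
    = 0·0 - 0·0 + -1·0
    = 0 + 0 + 0 = 0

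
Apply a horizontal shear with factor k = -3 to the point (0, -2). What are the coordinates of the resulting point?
(6, -2)

Shear matrix for horizontal shear with factor k = -3:
[[1, -3], [0, 1]]
Result: (0, -2) → (6, -2)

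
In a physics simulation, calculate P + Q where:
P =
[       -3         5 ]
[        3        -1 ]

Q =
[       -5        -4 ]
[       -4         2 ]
P + Q =
[       -8         1 ]
[       -1         1 ]

Matrix addition is elementwise: (P+Q)[i][j] = P[i][j] + Q[i][j].
  (P+Q)[0][0] = (-3) + (-5) = -8
  (P+Q)[0][1] = (5) + (-4) = 1
  (P+Q)[1][0] = (3) + (-4) = -1
  (P+Q)[1][1] = (-1) + (2) = 1
P + Q =
[       -8         1 ]
[       -1         1 ]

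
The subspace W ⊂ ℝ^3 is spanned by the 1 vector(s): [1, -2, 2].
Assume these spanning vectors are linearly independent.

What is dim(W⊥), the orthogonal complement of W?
dim(W⊥) = 2

For any subspace W of ℝ^n, dim(W) + dim(W⊥) = n (the whole-space dimension).
Here the given 1 vectors are linearly independent, so dim(W) = 1.
Thus dim(W⊥) = n - dim(W) = 3 - 1 = 2.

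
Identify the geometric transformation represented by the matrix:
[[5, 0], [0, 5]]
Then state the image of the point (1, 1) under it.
uniform scaling by factor 5; image of (1, 1) is (5, 5)

This is a diagonal matrix with equal entries 5, so it scales both axes by the same factor 5.
The matrix [[5, 0], [0, 5]] represents: uniform scaling by factor 5.
Applying it to (1, 1): [5·1 + 0·1, 0·1 + 5·1] = (5, 5).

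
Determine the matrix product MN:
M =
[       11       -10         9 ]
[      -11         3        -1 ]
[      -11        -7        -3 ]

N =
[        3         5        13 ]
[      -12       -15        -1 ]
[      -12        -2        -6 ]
MN =
[       45       187        99 ]
[      -57       -98      -140 ]
[       87        56      -118 ]

Matrix multiplication: (MN)[i][j] = sum over k of M[i][k] * N[k][j].
  (MN)[0][0] = (11)*(3) + (-10)*(-12) + (9)*(-12) = 45
  (MN)[0][1] = (11)*(5) + (-10)*(-15) + (9)*(-2) = 187
  (MN)[0][2] = (11)*(13) + (-10)*(-1) + (9)*(-6) = 99
  (MN)[1][0] = (-11)*(3) + (3)*(-12) + (-1)*(-12) = -57
  (MN)[1][1] = (-11)*(5) + (3)*(-15) + (-1)*(-2) = -98
  (MN)[1][2] = (-11)*(13) + (3)*(-1) + (-1)*(-6) = -140
  (MN)[2][0] = (-11)*(3) + (-7)*(-12) + (-3)*(-12) = 87
  (MN)[2][1] = (-11)*(5) + (-7)*(-15) + (-3)*(-2) = 56
  (MN)[2][2] = (-11)*(13) + (-7)*(-1) + (-3)*(-6) = -118
MN =
[       45       187        99 ]
[      -57       -98      -140 ]
[       87        56      -118 ]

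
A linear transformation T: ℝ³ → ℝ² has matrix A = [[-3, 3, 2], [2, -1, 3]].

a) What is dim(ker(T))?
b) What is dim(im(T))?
dim(ker) = 1, dim(im) = 2

The two rows are not scalar multiples of one another (no single k satisfies row 2 = k × row 1), so they are linearly independent.
Thus rank(A) = 2.
dim(im(T)) = rank(A) = 2.
By the rank-nullity theorem applied to T: ℝ³ → ℝ², rank(A) + nullity(A) = 3 (the domain dimension), so dim(ker(T)) = 3 - 2 = 1.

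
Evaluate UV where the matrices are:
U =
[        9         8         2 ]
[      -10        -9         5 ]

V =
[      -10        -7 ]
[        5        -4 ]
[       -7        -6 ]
UV =
[      -64      -107 ]
[       20        76 ]

Matrix multiplication: (UV)[i][j] = sum over k of U[i][k] * V[k][j].
  (UV)[0][0] = (9)*(-10) + (8)*(5) + (2)*(-7) = -64
  (UV)[0][1] = (9)*(-7) + (8)*(-4) + (2)*(-6) = -107
  (UV)[1][0] = (-10)*(-10) + (-9)*(5) + (5)*(-7) = 20
  (UV)[1][1] = (-10)*(-7) + (-9)*(-4) + (5)*(-6) = 76
UV =
[      -64      -107 ]
[       20        76 ]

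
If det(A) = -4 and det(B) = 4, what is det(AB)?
-16

Use the multiplicative property of determinants: det(AB) = det(A)*det(B).
det(AB) = (-4)*(4) = -16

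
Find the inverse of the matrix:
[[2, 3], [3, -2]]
[[2/13, 3/13], [3/13, -2/13]]

For [[a,b],[c,d]], inverse = (1/det)·[[d,-b],[-c,a]]
det = 2·-2 - 3·3 = -13
Inverse = (1/-13)·[[-2, -3], [-3, 2]]
        = [[2/13, 3/13], [3/13, -2/13]]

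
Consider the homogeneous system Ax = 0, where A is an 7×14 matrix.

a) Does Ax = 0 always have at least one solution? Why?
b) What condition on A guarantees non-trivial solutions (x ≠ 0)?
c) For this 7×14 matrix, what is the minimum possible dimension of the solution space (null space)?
a) Yes, x = 0 is always a solution. b) When A has linearly dependent columns (rank < n). c) Minimum nullity = 7.

a) x = 0 satisfies A·0 = 0, so the zero vector is always a solution.
b) Non-trivial solutions exist iff the columns of A are linearly dependent, equivalently rank(A) < n (the number of columns).
c) By rank-nullity, rank(A) + nullity(A) = n = 14. Since A has only 7 rows, rank(A) ≤ 7, so nullity(A) ≥ 14 - 7 = 7.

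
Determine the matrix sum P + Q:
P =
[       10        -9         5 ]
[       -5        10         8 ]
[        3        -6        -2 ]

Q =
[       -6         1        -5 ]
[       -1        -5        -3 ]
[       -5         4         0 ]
P + Q =
[        4        -8         0 ]
[       -6         5         5 ]
[       -2        -2        -2 ]

Matrix addition is elementwise: (P+Q)[i][j] = P[i][j] + Q[i][j].
  (P+Q)[0][0] = (10) + (-6) = 4
  (P+Q)[0][1] = (-9) + (1) = -8
  (P+Q)[0][2] = (5) + (-5) = 0
  (P+Q)[1][0] = (-5) + (-1) = -6
  (P+Q)[1][1] = (10) + (-5) = 5
  (P+Q)[1][2] = (8) + (-3) = 5
  (P+Q)[2][0] = (3) + (-5) = -2
  (P+Q)[2][1] = (-6) + (4) = -2
  (P+Q)[2][2] = (-2) + (0) = -2
P + Q =
[        4        -8         0 ]
[       -6         5         5 ]
[       -2        -2        -2 ]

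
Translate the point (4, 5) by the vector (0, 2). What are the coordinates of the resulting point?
(4, 7)

Translation by (0, 2):
x' = 4 + 0 = 4
y' = 5 + 2 = 7
Homogeneous matrix: [[1, 0, 0], [0, 1, 2], [0, 0, 1]]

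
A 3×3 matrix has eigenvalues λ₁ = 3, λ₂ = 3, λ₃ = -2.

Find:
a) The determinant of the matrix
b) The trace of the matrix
det = -18, trace = 4

Two standard eigenvalue identities:
- det(A) equals the product of the eigenvalues (counted with multiplicity).
- trace(A) equals the sum of the eigenvalues.
det(A) = (3)*(3)*(-2) = -18.
trace(A) = 3 + 3 - 2 = 4.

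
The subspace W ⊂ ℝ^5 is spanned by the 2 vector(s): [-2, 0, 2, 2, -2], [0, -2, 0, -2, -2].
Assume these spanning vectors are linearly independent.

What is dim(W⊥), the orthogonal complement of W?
dim(W⊥) = 3

For any subspace W of ℝ^n, dim(W) + dim(W⊥) = n (the whole-space dimension).
Here the given 2 vectors are linearly independent, so dim(W) = 2.
Thus dim(W⊥) = n - dim(W) = 5 - 2 = 3.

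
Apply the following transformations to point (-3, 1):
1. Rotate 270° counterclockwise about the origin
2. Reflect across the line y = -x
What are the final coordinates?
(-3, -1)

Step 1: Rotate 270° → (1, 3)
Step 2: Reflect across the line y = -x → (-3, -1)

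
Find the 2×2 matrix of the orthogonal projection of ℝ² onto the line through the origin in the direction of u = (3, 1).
[[9/10, 3/10], [3/10, 1/10]]

The orthogonal projection onto the line spanned by a nonzero vector u = (a, b) has matrix P = (u uᵀ) / (uᵀ u) = (1/(a² + b²)) · [[a², ab], [ab, b²]].
Here u = (3, 1), so a² + b² = 9 + 1 = 10.
P = (1/10) · [[9, 3], [3, 1]] = [[9/10, 3/10], [3/10, 1/10]].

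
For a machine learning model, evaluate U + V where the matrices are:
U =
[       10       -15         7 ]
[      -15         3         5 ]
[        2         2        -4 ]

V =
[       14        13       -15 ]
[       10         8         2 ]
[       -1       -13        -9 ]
U + V =
[       24        -2        -8 ]
[       -5        11         7 ]
[        1       -11       -13 ]

Matrix addition is elementwise: (U+V)[i][j] = U[i][j] + V[i][j].
  (U+V)[0][0] = (10) + (14) = 24
  (U+V)[0][1] = (-15) + (13) = -2
  (U+V)[0][2] = (7) + (-15) = -8
  (U+V)[1][0] = (-15) + (10) = -5
  (U+V)[1][1] = (3) + (8) = 11
  (U+V)[1][2] = (5) + (2) = 7
  (U+V)[2][0] = (2) + (-1) = 1
  (U+V)[2][1] = (2) + (-13) = -11
  (U+V)[2][2] = (-4) + (-9) = -13
U + V =
[       24        -2        -8 ]
[       -5        11         7 ]
[        1       -11       -13 ]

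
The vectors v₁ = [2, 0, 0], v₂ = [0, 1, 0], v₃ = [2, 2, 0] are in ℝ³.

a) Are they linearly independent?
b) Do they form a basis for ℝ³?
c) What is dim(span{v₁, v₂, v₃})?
Not independent, not a basis, dim(span) = 2

Check whether v₃ can be written as a linear combination of v₁ and v₂.
v₃ = (1)·v₁ + (2)·v₂ = [2, 2, 0], so the three vectors are linearly dependent.
Thus they do not form a basis for ℝ³, and dim(span{v₁, v₂, v₃}) = 2 (spanned by v₁ and v₂).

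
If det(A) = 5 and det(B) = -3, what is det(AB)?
-15

Use the multiplicative property of determinants: det(AB) = det(A)*det(B).
det(AB) = (5)*(-3) = -15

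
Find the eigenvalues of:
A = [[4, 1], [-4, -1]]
λ = 0, 3

Solve det(A - λI) = 0. For a 2×2 matrix this is λ² - (trace)λ + det = 0.
trace(A) = 4 - 1 = 3.
det(A) = (4)*(-1) - (1)*(-4) = -4 + 4 = 0.
Characteristic equation: λ² - (3)λ + (0) = 0.
Discriminant: (3)² - 4*(0) = 9 - 0 = 9.
Roots: λ = (3 ± √9) / 2 = 0, 3.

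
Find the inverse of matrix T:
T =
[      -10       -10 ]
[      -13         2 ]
det(T) = -150
T⁻¹ =
[    -1/75     -1/15 ]
[  -13/150      1/15 ]

For a 2×2 matrix T = [[a, b], [c, d]] with det(T) ≠ 0, T⁻¹ = (1/det(T)) * [[d, -b], [-c, a]].
det(T) = (-10)*(2) - (-10)*(-13) = -20 - 130 = -150.
T⁻¹ = (1/-150) * [[2, 10], [13, -10]].
Dividing each entry by -150 and reducing:
T⁻¹ =
[    -1/75     -1/15 ]
[  -13/150      1/15 ]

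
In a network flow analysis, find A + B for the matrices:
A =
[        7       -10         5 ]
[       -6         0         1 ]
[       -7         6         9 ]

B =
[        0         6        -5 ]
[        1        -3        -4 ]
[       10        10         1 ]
A + B =
[        7        -4         0 ]
[       -5        -3        -3 ]
[        3        16        10 ]

Matrix addition is elementwise: (A+B)[i][j] = A[i][j] + B[i][j].
  (A+B)[0][0] = (7) + (0) = 7
  (A+B)[0][1] = (-10) + (6) = -4
  (A+B)[0][2] = (5) + (-5) = 0
  (A+B)[1][0] = (-6) + (1) = -5
  (A+B)[1][1] = (0) + (-3) = -3
  (A+B)[1][2] = (1) + (-4) = -3
  (A+B)[2][0] = (-7) + (10) = 3
  (A+B)[2][1] = (6) + (10) = 16
  (A+B)[2][2] = (9) + (1) = 10
A + B =
[        7        -4         0 ]
[       -5        -3        -3 ]
[        3        16        10 ]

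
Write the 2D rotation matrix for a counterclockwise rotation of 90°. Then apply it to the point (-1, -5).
R = [[0, -1], [1, 0]]; R·(-1, -5) = (5, -1)

Rotation matrix formula: R(θ) = [[cos θ, -sin θ], [sin θ, cos θ]]
For θ = 90°:
cos(90°) = 0
sin(90°) = 1
R = [[0, -1], [1, 0]]
Apply to (-1, -5): [0·-1 + (-1)·-5, 1·-1 + 0·-5] = (5, -1)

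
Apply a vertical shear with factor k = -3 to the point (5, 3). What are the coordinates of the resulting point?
(5, -12)

Shear matrix for vertical shear with factor k = -3:
[[1, 0], [-3, 1]]
Result: (5, 3) → (5, -12)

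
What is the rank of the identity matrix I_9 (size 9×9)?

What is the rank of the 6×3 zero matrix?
rank(I_9) = 9, rank(0) = 0

The identity I_9 has 9 columns that are the standard basis vectors e_1, …, e_9. These are linearly independent, so all 9 columns are pivots and rank(I_9) = 9.
The 6×3 zero matrix has every entry zero, so every row is the zero row and there are no pivots; rank(0) = 0.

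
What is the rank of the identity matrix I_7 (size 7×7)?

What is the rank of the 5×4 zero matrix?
rank(I_7) = 7, rank(0) = 0

The identity I_7 has 7 columns that are the standard basis vectors e_1, …, e_7. These are linearly independent, so all 7 columns are pivots and rank(I_7) = 7.
The 5×4 zero matrix has every entry zero, so every row is the zero row and there are no pivots; rank(0) = 0.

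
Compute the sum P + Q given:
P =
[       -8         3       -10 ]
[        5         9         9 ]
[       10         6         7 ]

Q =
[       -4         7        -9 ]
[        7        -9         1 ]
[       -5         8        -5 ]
P + Q =
[      -12        10       -19 ]
[       12         0        10 ]
[        5        14         2 ]

Matrix addition is elementwise: (P+Q)[i][j] = P[i][j] + Q[i][j].
  (P+Q)[0][0] = (-8) + (-4) = -12
  (P+Q)[0][1] = (3) + (7) = 10
  (P+Q)[0][2] = (-10) + (-9) = -19
  (P+Q)[1][0] = (5) + (7) = 12
  (P+Q)[1][1] = (9) + (-9) = 0
  (P+Q)[1][2] = (9) + (1) = 10
  (P+Q)[2][0] = (10) + (-5) = 5
  (P+Q)[2][1] = (6) + (8) = 14
  (P+Q)[2][2] = (7) + (-5) = 2
P + Q =
[      -12        10       -19 ]
[       12         0        10 ]
[        5        14         2 ]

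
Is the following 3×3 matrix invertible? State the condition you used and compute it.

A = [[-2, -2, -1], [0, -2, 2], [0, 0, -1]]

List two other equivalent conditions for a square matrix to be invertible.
Yes, invertible; det(A) = -4 ≠ 0. Equivalent conditions: rank(A) = 3; Ax = 0 has only the trivial solution; 0 is not an eigenvalue; the columns of A are linearly independent.

To check invertibility, compute det(A).
The given matrix is triangular, so det(A) equals the product of its diagonal entries = -4 ≠ 0.
Since det(A) ≠ 0, A is invertible.
Equivalent conditions for a square matrix A to be invertible:
- rank(A) = 3 (full rank).
- The homogeneous system Ax = 0 has only the trivial solution x = 0.
- 0 is not an eigenvalue of A.
- The columns (equivalently rows) of A are linearly independent.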